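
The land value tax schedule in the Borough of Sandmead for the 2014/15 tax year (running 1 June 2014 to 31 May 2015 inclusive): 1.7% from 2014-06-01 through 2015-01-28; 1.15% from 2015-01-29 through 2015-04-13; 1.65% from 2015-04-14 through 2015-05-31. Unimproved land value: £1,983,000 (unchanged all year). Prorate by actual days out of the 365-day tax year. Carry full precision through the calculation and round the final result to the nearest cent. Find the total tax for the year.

2014-06-01 to 2015-01-28: 242 days at 1.7% → £1,983,000 × 1.7% × 242/365 = £22,350.8548
2015-01-29 to 2015-04-13: 75 days at 1.15% → £1,983,000 × 1.15% × 75/365 = £4,685.8562
2015-04-14 to 2015-05-31: 48 days at 1.65% → £1,983,000 × 1.65% × 48/365 = £4,302.8384
Total = £31,339.5493

£31,339.55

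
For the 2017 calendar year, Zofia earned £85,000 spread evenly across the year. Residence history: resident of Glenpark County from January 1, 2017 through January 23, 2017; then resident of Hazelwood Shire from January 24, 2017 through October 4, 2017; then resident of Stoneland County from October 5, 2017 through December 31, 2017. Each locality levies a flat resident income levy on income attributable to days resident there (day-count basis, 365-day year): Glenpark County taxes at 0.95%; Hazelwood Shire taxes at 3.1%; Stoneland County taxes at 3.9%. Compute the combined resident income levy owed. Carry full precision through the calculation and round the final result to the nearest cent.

Glenpark County, January 1 – January 23, 2017: 23 days → £85,000 × 0.95% × 23/365 = £50.8836
Hazelwood Shire, January 24 – October 4, 2017: 254 days → £85,000 × 3.1% × 254/365 = £1,833.6712
Stoneland County, October 5 – December 31, 2017: 88 days → £85,000 × 3.9% × 88/365 = £799.2329
Total = £2,683.7877

£2,683.79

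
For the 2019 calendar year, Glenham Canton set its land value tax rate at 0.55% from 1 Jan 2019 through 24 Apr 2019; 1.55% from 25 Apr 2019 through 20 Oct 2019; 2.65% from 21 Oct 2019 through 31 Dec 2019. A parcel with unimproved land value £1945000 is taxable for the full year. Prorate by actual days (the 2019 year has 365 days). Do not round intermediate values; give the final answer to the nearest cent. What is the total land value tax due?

1 Jan – 24 Apr 2019: 114 days at 0.55% → £1945000 × 0.55% × 114/365 = £3341.1370
25 Apr – 20 Oct 2019: 179 days at 1.55% → £1945000 × 1.55% × 179/365 = £14784.6644
21 Oct – 31 Dec 2019: 72 days at 2.65% → £1945000 × 2.65% × 72/365 = £10167.2877
Total = £28293.0890

£28293.09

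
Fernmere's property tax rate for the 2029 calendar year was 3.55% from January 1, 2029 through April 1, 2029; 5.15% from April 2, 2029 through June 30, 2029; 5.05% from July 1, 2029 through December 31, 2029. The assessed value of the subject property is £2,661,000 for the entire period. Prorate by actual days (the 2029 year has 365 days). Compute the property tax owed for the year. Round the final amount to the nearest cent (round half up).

January 1 – April 1, 2029: 91 days at 3.55% → £2,661,000 × 3.55% × 91/365 = £23,551.6726
April 2 – June 30, 2029: 90 days at 5.15% → £2,661,000 × 5.15% × 90/365 = £33,791.0548
July 1 – December 31, 2029: 184 days at 5.05% → £2,661,000 × 5.05% × 184/365 = £67,742.4986
Total = £125,085.2260

£125,085.23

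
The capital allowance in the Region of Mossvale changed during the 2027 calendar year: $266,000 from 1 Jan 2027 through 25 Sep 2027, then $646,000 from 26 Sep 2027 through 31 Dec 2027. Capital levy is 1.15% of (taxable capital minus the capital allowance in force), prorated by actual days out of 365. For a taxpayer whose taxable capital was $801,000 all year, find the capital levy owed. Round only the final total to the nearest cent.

$4,991.16

1 Jan – 25 Sep 2027: 268 days, exemption $266,000 → ($801,000 − $266,000) × 1.15% × 268/365 = $4,517.4521
26 Sep – 31 Dec 2027: 97 days, exemption $646,000 → ($801,000 − $646,000) × 1.15% × 97/365 = $473.7055
Total = $4,991.1575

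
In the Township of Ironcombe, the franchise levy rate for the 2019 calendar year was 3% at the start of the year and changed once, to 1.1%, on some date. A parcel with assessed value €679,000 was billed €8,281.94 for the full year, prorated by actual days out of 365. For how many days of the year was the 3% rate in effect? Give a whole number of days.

23 days

Let d = days at the first rate; then 365 − d days at the second rate.
€679,000 × [3%·d + 1.1%·(365−d)] / 365 = €8,281.94
Solving gives d = 23, so the new rate took effect on 24 January 2019.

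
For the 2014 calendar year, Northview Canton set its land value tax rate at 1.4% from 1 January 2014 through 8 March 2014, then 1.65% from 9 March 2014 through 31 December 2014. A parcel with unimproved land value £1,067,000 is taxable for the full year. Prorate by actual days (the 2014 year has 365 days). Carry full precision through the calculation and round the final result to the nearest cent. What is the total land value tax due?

1 January – 8 March 2014: 67 days at 1.4% → £1,067,000 × 1.4% × 67/365 = £2,742.0438
9 March – 31 December 2014: 298 days at 1.65% → £1,067,000 × 1.65% × 298/365 = £14,373.8055
Total = £17,115.8493

£17,115.85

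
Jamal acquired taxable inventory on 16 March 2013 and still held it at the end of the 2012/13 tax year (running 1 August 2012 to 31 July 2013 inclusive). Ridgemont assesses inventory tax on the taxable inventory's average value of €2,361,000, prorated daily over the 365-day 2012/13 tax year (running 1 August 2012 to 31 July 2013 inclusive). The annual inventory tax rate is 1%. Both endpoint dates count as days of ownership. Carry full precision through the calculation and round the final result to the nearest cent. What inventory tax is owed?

Days held (16 March – 31 July 2013): 138 out of 365
Tax = €2,361,000 × 1% × 138/365 = €8,926.5205

€8,926.52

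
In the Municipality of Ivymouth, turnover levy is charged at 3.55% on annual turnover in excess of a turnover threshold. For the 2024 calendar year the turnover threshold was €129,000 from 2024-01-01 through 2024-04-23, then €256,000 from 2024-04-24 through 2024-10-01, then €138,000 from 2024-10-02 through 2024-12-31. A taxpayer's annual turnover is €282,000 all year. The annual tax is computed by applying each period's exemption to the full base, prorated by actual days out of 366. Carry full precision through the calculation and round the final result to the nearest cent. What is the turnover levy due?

€3,368.81

2024-01-01 to 2024-04-23: 114 days, exemption €129,000 → (€282,000 − €129,000) × 3.55% × 114/366 = €1,691.7787
2024-04-24 to 2024-10-01: 161 days, exemption €256,000 → (€282,000 − €256,000) × 3.55% × 161/366 = €406.0191
2024-10-02 to 2024-12-31: 91 days, exemption €138,000 → (€282,000 − €138,000) × 3.55% × 91/366 = €1,271.0164
Total = €3,368.8142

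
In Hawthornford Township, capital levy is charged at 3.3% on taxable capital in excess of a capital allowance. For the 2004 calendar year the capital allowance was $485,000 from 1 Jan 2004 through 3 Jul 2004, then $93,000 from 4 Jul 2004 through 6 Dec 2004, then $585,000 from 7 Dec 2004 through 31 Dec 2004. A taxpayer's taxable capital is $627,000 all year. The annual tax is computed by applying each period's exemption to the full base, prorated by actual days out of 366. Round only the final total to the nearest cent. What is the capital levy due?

1 Jan – 3 Jul 2004: 185 days, exemption $485,000 → ($627,000 − $485,000) × 3.3% × 185/366 = $2,368.6066
4 Jul – 6 Dec 2004: 156 days, exemption $93,000 → ($627,000 − $93,000) × 3.3% × 156/366 = $7,511.0164
7 Dec – 31 Dec 2004: 25 days, exemption $585,000 → ($627,000 − $585,000) × 3.3% × 25/366 = $94.6721
Total = $9,974.2951

$9,974.30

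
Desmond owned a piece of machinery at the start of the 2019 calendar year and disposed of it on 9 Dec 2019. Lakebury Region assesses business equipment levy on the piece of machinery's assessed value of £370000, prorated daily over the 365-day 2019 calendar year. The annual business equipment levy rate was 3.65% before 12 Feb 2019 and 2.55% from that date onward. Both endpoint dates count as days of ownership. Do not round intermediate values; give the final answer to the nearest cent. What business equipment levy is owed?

1 Jan – 11 Feb 2019: 42 days at 3.65% → £370000 × 3.65% × 42/365 = £1554.0000
12 Feb – 9 Dec 2019: 301 days at 2.55% → £370000 × 2.55% × 301/365 = £7780.6438
Total = £9334.6438

£9334.64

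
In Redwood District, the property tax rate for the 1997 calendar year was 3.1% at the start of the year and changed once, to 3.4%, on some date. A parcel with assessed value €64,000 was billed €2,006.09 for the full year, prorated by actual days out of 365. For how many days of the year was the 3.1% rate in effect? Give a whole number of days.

Let d = days at the first rate; then 365 − d days at the second rate.
€64,000 × [3.1%·d + 3.4%·(365−d)] / 365 = €2,006.09
Solving gives d = 323, so the new rate took effect on 20 Nov 1997.

323 days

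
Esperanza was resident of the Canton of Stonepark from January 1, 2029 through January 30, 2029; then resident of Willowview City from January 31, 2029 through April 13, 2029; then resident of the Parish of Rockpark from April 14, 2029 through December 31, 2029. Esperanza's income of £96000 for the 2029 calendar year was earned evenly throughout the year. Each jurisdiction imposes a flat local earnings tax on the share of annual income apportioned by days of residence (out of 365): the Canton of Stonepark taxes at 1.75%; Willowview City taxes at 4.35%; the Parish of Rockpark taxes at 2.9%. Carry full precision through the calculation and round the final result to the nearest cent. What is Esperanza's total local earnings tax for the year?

The Canton of Stonepark, January 1 – January 30, 2029: 30 days → £96000 × 1.75% × 30/365 = £138.0822
Willowview City, January 31 – April 13, 2029: 73 days → £96000 × 4.35% × 73/365 = £835.2000
The Parish of Rockpark, April 14 – December 31, 2029: 262 days → £96000 × 2.9% × 262/365 = £1998.3781
Total = £2971.6603

£2971.66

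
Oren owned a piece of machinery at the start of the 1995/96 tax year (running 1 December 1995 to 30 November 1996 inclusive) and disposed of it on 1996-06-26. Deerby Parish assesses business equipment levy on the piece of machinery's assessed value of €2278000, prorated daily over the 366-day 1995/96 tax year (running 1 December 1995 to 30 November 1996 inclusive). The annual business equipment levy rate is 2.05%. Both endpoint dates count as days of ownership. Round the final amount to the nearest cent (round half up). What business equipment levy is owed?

€26666.92

Days held (1995-12-01 to 1996-06-26): 209 out of 366
Tax = €2278000 × 2.05% × 209/366 = €26666.9153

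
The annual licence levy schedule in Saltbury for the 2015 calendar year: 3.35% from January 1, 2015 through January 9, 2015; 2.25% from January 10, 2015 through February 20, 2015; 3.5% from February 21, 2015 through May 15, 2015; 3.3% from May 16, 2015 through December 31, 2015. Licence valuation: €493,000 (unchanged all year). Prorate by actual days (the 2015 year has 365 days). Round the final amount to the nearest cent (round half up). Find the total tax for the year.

January 1 – January 9, 2015: 9 days at 3.35% → €493,000 × 3.35% × 9/365 = €407.2315
January 10 – February 20, 2015: 42 days at 2.25% → €493,000 × 2.25% × 42/365 = €1,276.3973
February 21 – May 15, 2015: 84 days at 3.5% → €493,000 × 3.5% × 84/365 = €3,971.0137
May 16 – December 31, 2015: 230 days at 3.3% → €493,000 × 3.3% × 230/365 = €10,251.6986
Total = €15,906.3411

€15,906.34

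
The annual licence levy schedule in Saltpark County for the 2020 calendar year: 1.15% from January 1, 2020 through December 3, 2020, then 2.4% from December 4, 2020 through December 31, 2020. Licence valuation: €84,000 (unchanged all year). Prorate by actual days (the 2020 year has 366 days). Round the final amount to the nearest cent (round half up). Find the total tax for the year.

January 1 – December 3, 2020: 338 days at 1.15% → €84,000 × 1.15% × 338/366 = €892.0984
December 4 – December 31, 2020: 28 days at 2.4% → €84,000 × 2.4% × 28/366 = €154.2295
Total = €1,046.3279

€1,046.33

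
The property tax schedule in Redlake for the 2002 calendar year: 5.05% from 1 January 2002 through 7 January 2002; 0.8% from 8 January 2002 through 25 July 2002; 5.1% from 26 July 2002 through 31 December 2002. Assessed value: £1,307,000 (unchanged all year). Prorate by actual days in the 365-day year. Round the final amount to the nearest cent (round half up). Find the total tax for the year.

1 January – 7 January 2002: 7 days at 5.05% → £1,307,000 × 5.05% × 7/365 = £1,265.8205
8 January – 25 July 2002: 199 days at 0.8% → £1,307,000 × 0.8% × 199/365 = £5,700.6685
26 July – 31 December 2002: 159 days at 5.1% → £1,307,000 × 5.1% × 159/365 = £29,036.8849
Total = £36,003.3740

£36,003.37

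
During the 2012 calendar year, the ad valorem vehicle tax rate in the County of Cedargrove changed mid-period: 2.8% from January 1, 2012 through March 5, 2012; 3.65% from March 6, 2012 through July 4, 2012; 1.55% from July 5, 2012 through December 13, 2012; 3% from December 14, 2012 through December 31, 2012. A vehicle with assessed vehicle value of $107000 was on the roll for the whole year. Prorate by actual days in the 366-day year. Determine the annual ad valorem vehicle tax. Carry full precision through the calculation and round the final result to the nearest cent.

January 1 – March 5, 2012: 65 days at 2.8% → $107000 × 2.8% × 65/366 = $532.0765
March 6 – July 4, 2012: 121 days at 3.65% → $107000 × 3.65% × 121/366 = $1291.1626
July 5 – December 13, 2012: 162 days at 1.55% → $107000 × 1.55% × 162/366 = $734.0902
December 14 – December 31, 2012: 18 days at 3% → $107000 × 3% × 18/366 = $157.8689
Total = $2715.1981

$2715.20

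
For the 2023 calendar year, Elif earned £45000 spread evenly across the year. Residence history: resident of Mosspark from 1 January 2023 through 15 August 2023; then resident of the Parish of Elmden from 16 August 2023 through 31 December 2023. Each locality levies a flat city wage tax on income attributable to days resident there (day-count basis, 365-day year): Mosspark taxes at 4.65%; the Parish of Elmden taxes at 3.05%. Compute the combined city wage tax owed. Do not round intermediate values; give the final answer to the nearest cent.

£1820.28

Mosspark, 1 January – 15 August 2023: 227 days → £45000 × 4.65% × 227/365 = £1301.3630
The Parish of Elmden, 16 August – 31 December 2023: 138 days → £45000 × 3.05% × 138/365 = £518.9178
Total = £1820.2808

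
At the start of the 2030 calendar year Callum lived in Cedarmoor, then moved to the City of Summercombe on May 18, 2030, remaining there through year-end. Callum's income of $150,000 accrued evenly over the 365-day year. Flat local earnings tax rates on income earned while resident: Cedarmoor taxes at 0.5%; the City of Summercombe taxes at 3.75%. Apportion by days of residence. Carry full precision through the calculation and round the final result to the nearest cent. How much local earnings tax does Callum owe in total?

Cedarmoor, January 1 – May 17, 2030: 137 days → $150,000 × 0.5% × 137/365 = $281.5068
The City of Summercombe, May 18 – December 31, 2030: 228 days → $150,000 × 3.75% × 228/365 = $3,513.6986
Total = $3,795.2055

$3,795.21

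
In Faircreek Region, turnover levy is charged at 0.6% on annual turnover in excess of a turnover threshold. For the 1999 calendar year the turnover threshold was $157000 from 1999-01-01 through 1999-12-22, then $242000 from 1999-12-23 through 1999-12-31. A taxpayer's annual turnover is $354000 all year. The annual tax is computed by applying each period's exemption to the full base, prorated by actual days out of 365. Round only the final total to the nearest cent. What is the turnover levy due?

$1169.42

1999-01-01 to 1999-12-22: 356 days, exemption $157000 → ($354000 − $157000) × 0.6% × 356/365 = $1152.8548
1999-12-23 to 1999-12-31: 9 days, exemption $242000 → ($354000 − $242000) × 0.6% × 9/365 = $16.5699
Total = $1169.4247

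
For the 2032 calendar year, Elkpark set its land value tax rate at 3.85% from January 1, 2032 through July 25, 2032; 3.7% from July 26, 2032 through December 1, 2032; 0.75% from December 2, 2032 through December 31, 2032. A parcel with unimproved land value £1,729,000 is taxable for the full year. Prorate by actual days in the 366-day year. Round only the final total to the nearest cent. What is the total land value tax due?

January 1 – July 25, 2032: 207 days at 3.85% → £1,729,000 × 3.85% × 207/366 = £37,648.2664
July 26 – December 1, 2032: 129 days at 3.7% → £1,729,000 × 3.7% × 129/366 = £22,547.8607
December 2 – December 31, 2032: 30 days at 0.75% → £1,729,000 × 0.75% × 30/366 = £1,062.9098
Total = £61,259.0369

£61,259.04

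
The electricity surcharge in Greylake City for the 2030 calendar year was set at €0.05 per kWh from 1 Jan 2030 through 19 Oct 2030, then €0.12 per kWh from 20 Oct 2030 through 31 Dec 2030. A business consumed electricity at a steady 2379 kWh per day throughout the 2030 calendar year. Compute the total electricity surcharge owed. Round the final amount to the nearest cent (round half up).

€55,573.44

1 Jan – 19 Oct 2030: 292 days × 2379 kWh/day = 694,668 kWh at €0.05/kWh → €34,733.40
20 Oct – 31 Dec 2030: 73 days × 2379 kWh/day = 173,667 kWh at €0.12/kWh → €20,840.04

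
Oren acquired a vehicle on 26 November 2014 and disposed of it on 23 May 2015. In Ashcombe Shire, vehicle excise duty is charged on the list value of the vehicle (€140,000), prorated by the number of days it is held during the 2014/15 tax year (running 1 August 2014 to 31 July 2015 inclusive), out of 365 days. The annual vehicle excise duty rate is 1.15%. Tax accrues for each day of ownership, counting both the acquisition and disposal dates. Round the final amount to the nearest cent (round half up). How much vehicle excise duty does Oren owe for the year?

€789.56

Days held (26 November 2014 – 23 May 2015): 179 out of 365
Tax = €140,000 × 1.15% × 179/365 = €789.5616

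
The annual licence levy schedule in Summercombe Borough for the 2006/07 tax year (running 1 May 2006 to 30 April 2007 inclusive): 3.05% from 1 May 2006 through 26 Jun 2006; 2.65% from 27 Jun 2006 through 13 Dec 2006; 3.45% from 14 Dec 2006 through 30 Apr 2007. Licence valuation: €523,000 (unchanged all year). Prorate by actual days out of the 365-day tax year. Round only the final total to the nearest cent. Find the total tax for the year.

€15,768.09

1 May – 26 Jun 2006: 57 days at 3.05% → €523,000 × 3.05% × 57/365 = €2,491.0562
27 Jun – 13 Dec 2006: 170 days at 2.65% → €523,000 × 2.65% × 170/365 = €6,455.1096
14 Dec 2006 – 30 Apr 2007: 138 days at 3.45% → €523,000 × 3.45% × 138/365 = €6,821.9260
Total = €15,768.0918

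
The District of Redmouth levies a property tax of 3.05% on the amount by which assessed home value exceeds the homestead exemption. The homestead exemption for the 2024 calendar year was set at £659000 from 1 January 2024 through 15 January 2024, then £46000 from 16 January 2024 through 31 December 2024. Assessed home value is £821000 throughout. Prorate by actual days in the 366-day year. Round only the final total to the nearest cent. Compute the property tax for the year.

1 January – 15 January 2024: 15 days, exemption £659000 → (£821000 − £659000) × 3.05% × 15/366 = £202.5000
16 January – 31 December 2024: 351 days, exemption £46000 → (£821000 − £46000) × 3.05% × 351/366 = £22668.7500
Total = £22871.2500

£22871.25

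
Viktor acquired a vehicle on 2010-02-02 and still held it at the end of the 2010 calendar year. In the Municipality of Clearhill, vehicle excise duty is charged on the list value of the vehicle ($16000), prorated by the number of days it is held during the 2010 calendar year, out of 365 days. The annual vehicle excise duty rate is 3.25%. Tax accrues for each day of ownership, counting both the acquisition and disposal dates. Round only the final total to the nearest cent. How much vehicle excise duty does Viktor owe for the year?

$474.41

Days held (2010-02-02 to 2010-12-31): 333 out of 365
Tax = $16000 × 3.25% × 333/365 = $474.4110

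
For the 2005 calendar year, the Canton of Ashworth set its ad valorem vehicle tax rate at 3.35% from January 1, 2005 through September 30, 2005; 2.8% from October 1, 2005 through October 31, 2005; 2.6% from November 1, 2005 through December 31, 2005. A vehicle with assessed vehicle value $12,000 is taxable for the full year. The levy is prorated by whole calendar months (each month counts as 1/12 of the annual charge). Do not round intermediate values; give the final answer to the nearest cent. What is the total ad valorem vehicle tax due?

$381.50

January 1 – September 30, 2005: 9 months at 3.35% → $12,000 × 3.35% × 9/12 = $301.5000
October 1 – October 31, 2005: 1 month at 2.8% → $12,000 × 2.8% × 1/12 = $28.0000
November 1 – December 31, 2005: 2 months at 2.6% → $12,000 × 2.6% × 2/12 = $52.0000
Total = $381.5000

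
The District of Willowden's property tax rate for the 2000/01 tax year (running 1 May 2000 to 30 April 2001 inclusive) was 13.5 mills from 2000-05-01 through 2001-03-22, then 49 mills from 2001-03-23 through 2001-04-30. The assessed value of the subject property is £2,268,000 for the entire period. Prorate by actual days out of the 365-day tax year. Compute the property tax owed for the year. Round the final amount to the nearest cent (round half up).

£39,220.87

2000-05-01 to 2001-03-22: 326 days at 13.5 mills → £2,268,000 × 1.35% × 326/365 = £27,346.4877
2001-03-23 to 2001-04-30: 39 days at 49 mills → £2,268,000 × 4.9% × 39/365 = £11,874.3781
Total = £39,220.8658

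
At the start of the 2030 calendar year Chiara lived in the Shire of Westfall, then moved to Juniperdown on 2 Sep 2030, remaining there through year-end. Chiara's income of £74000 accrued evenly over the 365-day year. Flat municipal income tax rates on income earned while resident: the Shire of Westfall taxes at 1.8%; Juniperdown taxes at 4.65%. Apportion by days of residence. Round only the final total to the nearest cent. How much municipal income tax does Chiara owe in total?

£2031.15

The Shire of Westfall, 1 Jan – 1 Sep 2030: 244 days → £74000 × 1.8% × 244/365 = £890.4329
Juniperdown, 2 Sep – 31 Dec 2030: 121 days → £74000 × 4.65% × 121/365 = £1140.7151
Total = £2031.1479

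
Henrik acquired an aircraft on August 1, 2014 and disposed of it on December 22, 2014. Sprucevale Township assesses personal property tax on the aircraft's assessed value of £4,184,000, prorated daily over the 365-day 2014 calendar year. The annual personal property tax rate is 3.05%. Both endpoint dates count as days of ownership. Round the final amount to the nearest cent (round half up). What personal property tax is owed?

Days held (August 1 – December 22, 2014): 144 out of 365
Tax = £4,184,000 × 3.05% × 144/365 = £50,345.5562

£50,345.56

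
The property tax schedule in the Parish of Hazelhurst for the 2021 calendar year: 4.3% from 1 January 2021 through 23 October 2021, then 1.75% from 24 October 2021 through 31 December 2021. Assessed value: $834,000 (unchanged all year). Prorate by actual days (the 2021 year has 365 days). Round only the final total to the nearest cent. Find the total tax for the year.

$31,841.66

1 January – 23 October 2021: 296 days at 4.3% → $834,000 × 4.3% × 296/365 = $29,082.6082
24 October – 31 December 2021: 69 days at 1.75% → $834,000 × 1.75% × 69/365 = $2,759.0548
Total = $31,841.6630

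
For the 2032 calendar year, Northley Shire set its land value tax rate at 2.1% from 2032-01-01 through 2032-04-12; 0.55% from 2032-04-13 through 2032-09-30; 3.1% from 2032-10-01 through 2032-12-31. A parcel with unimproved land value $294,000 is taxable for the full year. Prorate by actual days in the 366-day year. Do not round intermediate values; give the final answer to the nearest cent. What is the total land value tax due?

2032-01-01 to 2032-04-12: 103 days at 2.1% → $294,000 × 2.1% × 103/366 = $1,737.4918
2032-04-13 to 2032-09-30: 171 days at 0.55% → $294,000 × 0.55% × 171/366 = $755.4836
2032-10-01 to 2032-12-31: 92 days at 3.1% → $294,000 × 3.1% × 92/366 = $2,290.9508
Total = $4,783.9262

$4,783.93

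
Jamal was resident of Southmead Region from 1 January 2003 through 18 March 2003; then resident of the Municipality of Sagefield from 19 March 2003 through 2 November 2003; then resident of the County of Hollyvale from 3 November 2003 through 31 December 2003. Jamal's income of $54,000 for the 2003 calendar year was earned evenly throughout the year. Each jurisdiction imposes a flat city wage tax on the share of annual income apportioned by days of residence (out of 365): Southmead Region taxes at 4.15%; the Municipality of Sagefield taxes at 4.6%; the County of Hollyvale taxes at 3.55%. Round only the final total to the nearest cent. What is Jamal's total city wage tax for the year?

$2,341.08

Southmead Region, 1 January – 18 March 2003: 77 days → $54,000 × 4.15% × 77/365 = $472.7589
The Municipality of Sagefield, 19 March – 2 November 2003: 229 days → $54,000 × 4.6% × 229/365 = $1,558.4548
The County of Hollyvale, 3 November – 31 December 2003: 59 days → $54,000 × 3.55% × 59/365 = $309.8712
Total = $2,341.0849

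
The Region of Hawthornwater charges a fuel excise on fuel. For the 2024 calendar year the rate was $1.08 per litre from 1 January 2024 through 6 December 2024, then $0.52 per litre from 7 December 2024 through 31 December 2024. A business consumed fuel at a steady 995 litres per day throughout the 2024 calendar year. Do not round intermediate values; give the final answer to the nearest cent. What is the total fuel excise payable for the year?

1 January – 6 December 2024: 341 days × 995 litres/day = 339,295 litres at $1.08/litre → $366438.60
7 December – 31 December 2024: 25 days × 995 litres/day = 24,875 litres at $0.52/litre → $12935.00

$379373.60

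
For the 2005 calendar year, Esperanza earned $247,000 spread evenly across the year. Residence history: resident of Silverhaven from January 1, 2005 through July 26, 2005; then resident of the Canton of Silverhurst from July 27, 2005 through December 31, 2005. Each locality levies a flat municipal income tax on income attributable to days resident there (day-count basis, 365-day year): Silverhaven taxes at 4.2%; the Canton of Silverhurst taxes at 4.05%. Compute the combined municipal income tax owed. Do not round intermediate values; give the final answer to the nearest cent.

Silverhaven, January 1 – July 26, 2005: 207 days → $247,000 × 4.2% × 207/365 = $5,883.3370
The Canton of Silverhurst, July 27 – December 31, 2005: 158 days → $247,000 × 4.05% × 158/365 = $4,330.2822
Total = $10,213.6192

$10,213.62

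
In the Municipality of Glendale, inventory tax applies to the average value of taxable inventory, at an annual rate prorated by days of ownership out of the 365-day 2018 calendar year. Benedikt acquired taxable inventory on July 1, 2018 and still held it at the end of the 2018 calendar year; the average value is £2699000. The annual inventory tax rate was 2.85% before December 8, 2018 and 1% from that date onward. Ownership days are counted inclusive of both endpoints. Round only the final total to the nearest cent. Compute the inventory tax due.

£35493.70

July 1 – December 7, 2018: 160 days at 2.85% → £2699000 × 2.85% × 160/365 = £33719.0137
December 8 – December 31, 2018: 24 days at 1% → £2699000 × 1% × 24/365 = £1774.6849
Total = £35493.6986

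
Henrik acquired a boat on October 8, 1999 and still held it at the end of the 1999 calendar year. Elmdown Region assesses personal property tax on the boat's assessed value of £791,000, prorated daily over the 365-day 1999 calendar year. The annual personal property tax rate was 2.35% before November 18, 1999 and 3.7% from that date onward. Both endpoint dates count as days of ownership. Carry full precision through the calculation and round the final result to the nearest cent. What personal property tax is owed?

£5,616.10

October 8 – November 17, 1999: 41 days at 2.35% → £791,000 × 2.35% × 41/365 = £2,088.0233
November 18 – December 31, 1999: 44 days at 3.7% → £791,000 × 3.7% × 44/365 = £3,528.0767
Total = £5,616.1000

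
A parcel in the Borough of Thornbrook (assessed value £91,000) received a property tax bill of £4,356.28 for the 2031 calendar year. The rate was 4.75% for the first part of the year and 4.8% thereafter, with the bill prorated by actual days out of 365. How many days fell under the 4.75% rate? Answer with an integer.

94 days

Let d = days at the first rate; then 365 − d days at the second rate.
£91,000 × [4.75%·d + 4.8%·(365−d)] / 365 = £4,356.28
Solving gives d = 94, so the new rate took effect on 5 April 2031.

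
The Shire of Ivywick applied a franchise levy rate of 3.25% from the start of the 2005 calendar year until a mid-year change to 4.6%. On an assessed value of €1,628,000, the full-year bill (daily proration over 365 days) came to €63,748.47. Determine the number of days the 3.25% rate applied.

Let d = days at the first rate; then 365 − d days at the second rate.
€1,628,000 × [3.25%·d + 4.6%·(365−d)] / 365 = €63,748.47
Solving gives d = 185, so the new rate took effect on 5 July 2005.

185 days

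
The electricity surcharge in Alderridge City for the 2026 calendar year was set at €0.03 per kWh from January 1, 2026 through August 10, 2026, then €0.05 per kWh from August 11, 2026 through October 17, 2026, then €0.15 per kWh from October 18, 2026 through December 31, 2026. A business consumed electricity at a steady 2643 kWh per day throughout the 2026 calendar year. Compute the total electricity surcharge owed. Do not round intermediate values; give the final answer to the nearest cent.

January 1 – August 10, 2026: 222 days × 2643 kWh/day = 586,746 kWh at €0.03/kWh → €17602.38
August 11 – October 17, 2026: 68 days × 2643 kWh/day = 179,724 kWh at €0.05/kWh → €8986.20
October 18 – December 31, 2026: 75 days × 2643 kWh/day = 198,225 kWh at €0.15/kWh → €29733.75

€56322.33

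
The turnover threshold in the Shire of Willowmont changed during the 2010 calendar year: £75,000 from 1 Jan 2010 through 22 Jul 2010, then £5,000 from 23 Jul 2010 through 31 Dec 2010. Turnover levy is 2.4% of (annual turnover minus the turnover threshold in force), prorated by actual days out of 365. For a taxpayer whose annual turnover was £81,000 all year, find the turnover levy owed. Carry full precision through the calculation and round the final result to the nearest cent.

1 Jan – 22 Jul 2010: 203 days, exemption £75,000 → (£81,000 − £75,000) × 2.4% × 203/365 = £80.0877
23 Jul – 31 Dec 2010: 162 days, exemption £5,000 → (£81,000 − £5,000) × 2.4% × 162/365 = £809.5562
Total = £889.6438

£889.64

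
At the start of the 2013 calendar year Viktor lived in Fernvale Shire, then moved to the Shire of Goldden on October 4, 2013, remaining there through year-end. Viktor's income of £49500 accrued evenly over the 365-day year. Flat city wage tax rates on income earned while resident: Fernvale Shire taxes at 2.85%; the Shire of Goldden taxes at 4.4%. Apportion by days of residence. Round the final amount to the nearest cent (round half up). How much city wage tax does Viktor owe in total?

Fernvale Shire, January 1 – October 3, 2013: 276 days → £49500 × 2.85% × 276/365 = £1066.7589
The Shire of Goldden, October 4 – December 31, 2013: 89 days → £49500 × 4.4% × 89/365 = £531.0740
Total = £1597.8329

£1597.83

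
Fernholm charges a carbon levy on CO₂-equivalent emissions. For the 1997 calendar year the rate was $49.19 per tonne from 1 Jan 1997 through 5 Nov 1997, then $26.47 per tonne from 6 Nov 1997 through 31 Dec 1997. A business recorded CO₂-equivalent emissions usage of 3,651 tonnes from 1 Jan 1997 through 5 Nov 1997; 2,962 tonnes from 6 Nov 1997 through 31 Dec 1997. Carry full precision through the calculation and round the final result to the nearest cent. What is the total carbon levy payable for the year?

$257,996.83

1 Jan – 5 Nov 1997: 3,651 tonnes at $49.19/tonne → $179,592.69
6 Nov – 31 Dec 1997: 2,962 tonnes at $26.47/tonne → $78,404.14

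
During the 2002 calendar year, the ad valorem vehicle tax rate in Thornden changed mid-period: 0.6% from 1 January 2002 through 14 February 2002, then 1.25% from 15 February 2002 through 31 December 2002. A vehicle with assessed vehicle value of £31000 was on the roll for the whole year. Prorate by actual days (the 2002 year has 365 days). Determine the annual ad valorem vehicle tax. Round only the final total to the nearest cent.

£362.66

1 January – 14 February 2002: 45 days at 0.6% → £31000 × 0.6% × 45/365 = £22.9315
15 February – 31 December 2002: 320 days at 1.25% → £31000 × 1.25% × 320/365 = £339.7260
Total = £362.6575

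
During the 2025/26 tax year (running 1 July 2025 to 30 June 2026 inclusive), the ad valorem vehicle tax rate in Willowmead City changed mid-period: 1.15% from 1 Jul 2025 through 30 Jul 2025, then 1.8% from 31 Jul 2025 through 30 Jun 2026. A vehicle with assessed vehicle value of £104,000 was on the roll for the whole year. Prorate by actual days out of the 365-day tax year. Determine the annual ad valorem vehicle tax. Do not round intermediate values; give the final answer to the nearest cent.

1 Jul – 30 Jul 2025: 30 days at 1.15% → £104,000 × 1.15% × 30/365 = £98.3014
31 Jul 2025 – 30 Jun 2026: 335 days at 1.8% → £104,000 × 1.8% × 335/365 = £1,718.1370
Total = £1,816.4384

£1,816.44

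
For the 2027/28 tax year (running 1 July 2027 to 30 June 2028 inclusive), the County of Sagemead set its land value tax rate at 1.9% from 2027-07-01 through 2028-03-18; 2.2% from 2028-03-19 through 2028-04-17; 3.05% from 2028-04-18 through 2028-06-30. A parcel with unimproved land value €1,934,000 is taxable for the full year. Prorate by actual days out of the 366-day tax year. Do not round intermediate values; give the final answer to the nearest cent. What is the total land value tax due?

€41,718.39

2027-07-01 to 2028-03-18: 262 days at 1.9% → €1,934,000 × 1.9% × 262/366 = €26,304.5137
2028-03-19 to 2028-04-17: 30 days at 2.2% → €1,934,000 × 2.2% × 30/366 = €3,487.5410
2028-04-18 to 2028-06-30: 74 days at 3.05% → €1,934,000 × 3.05% × 74/366 = €11,926.3333
Total = €41,718.3880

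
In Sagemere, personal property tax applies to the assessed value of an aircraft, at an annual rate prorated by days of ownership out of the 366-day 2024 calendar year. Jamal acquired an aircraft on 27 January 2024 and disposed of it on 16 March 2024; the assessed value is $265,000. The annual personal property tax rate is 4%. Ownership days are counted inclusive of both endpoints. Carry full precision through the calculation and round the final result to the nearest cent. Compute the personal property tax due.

$1,448.09

Days held (27 January – 16 March 2024): 50 out of 366
Tax = $265,000 × 4% × 50/366 = $1,448.0874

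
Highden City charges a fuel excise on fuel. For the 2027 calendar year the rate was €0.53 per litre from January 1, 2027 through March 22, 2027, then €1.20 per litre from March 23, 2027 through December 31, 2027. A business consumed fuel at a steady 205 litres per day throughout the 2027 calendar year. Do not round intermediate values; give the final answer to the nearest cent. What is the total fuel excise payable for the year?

January 1 – March 22, 2027: 81 days × 205 litres/day = 16,605 litres at €0.53/litre → €8,800.65
March 23 – December 31, 2027: 284 days × 205 litres/day = 58,220 litres at €1.20/litre → €69,864.00

€78,664.65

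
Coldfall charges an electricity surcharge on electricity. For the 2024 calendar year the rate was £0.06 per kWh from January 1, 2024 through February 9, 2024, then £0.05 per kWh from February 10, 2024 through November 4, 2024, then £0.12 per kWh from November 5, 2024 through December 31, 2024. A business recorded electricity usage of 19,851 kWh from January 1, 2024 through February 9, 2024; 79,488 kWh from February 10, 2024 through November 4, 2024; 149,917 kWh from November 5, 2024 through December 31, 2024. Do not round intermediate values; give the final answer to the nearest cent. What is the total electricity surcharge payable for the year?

January 1 – February 9, 2024: 19,851 kWh at £0.06/kWh → £1,191.06
February 10 – November 4, 2024: 79,488 kWh at £0.05/kWh → £3,974.40
November 5 – December 31, 2024: 149,917 kWh at £0.12/kWh → £17,990.04

£23,155.50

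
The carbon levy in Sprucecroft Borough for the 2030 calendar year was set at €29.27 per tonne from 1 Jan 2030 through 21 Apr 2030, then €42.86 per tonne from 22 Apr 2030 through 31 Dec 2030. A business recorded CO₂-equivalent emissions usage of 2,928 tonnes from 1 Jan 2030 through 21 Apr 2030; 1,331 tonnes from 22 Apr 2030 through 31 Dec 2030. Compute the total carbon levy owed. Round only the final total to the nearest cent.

€142749.22

1 Jan – 21 Apr 2030: 2,928 tonnes at €29.27/tonne → €85702.56
22 Apr – 31 Dec 2030: 1,331 tonnes at €42.86/tonne → €57046.66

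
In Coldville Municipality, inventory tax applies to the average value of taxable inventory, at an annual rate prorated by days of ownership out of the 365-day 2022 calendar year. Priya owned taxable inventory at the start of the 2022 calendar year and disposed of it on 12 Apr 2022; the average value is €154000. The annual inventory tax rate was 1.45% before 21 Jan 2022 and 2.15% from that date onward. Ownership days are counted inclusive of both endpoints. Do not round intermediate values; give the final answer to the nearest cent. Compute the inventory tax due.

1 Jan – 20 Jan 2022: 20 days at 1.45% → €154000 × 1.45% × 20/365 = €122.3562
21 Jan – 12 Apr 2022: 82 days at 2.15% → €154000 × 2.15% × 82/365 = €743.8411
Total = €866.1973

€866.20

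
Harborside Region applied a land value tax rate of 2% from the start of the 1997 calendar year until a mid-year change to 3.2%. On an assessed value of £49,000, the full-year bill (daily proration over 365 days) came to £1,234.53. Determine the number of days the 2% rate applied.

Let d = days at the first rate; then 365 − d days at the second rate.
£49,000 × [2%·d + 3.2%·(365−d)] / 365 = £1,234.53
Solving gives d = 207, so the new rate took effect on 27 July 1997.

207 days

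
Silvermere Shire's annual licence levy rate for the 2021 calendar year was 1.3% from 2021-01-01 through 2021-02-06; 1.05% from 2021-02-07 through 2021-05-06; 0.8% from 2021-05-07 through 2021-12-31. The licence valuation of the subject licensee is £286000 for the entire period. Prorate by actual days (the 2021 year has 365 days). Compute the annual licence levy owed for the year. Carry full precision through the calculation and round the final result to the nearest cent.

2021-01-01 to 2021-02-06: 37 days at 1.3% → £286000 × 1.3% × 37/365 = £376.8932
2021-02-07 to 2021-05-06: 89 days at 1.05% → £286000 × 1.05% × 89/365 = £732.2384
2021-05-07 to 2021-12-31: 239 days at 0.8% → £286000 × 0.8% × 239/365 = £1498.1699
Total = £2607.3014

£2607.30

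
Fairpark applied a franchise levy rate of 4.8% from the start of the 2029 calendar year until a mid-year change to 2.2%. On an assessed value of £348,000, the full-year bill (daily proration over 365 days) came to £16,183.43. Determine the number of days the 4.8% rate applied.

344 days

Let d = days at the first rate; then 365 − d days at the second rate.
£348,000 × [4.8%·d + 2.2%·(365−d)] / 365 = £16,183.43
Solving gives d = 344, so the new rate took effect on 11 December 2029.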